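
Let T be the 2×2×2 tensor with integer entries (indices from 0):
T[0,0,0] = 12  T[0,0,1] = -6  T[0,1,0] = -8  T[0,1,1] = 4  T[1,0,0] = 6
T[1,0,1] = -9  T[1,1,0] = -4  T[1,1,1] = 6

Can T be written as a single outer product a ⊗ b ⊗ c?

No

The mode-1 unfolding of T (rows indexed by i, columns by (j,k) = (0,0), (0,1), (1,0), (1,1)) is [[12, -6, -8, 4], [6, -9, -4, 6]].
There the 2×2 minor on rows i ∈ {0, 1}, columns (j,k) ∈ {(0,0), (0,1)} is det [[12, -6], [6, -9]] = -72 ≠ 0, so this unfolding has rank ≥ 2; CP rank is at least every unfolding rank, so rank(T) ≥ 2.
In particular rank(T) ≥ 2 > 1, so T is not rank-1.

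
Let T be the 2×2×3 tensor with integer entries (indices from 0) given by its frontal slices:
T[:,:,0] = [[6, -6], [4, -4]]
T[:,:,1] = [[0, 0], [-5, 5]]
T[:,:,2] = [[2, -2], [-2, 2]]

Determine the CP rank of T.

Lower bound: the mode-1 unfolding of T (rows indexed by i, columns by (j,k) = (0,0), (0,1), (0,2), (1,0), (1,1), (1,2)) is [[6, 0, 2, -6, 0, -2], [4, -5, -2, -4, 5, 2]].
There the 2×2 minor on rows i ∈ {0, 1}, columns (j,k) ∈ {(0,0), (0,1)} is det [[6, 0], [4, -5]] = -30 ≠ 0, so this unfolding has rank ≥ 2; CP rank is at least every unfolding rank, so rank(T) ≥ 2. (Unfolding ranks only ever bound the CP rank from below — rank(T) can be strictly larger than all of them — so the matching upper bound has to come from an explicit 2-term decomposition.)
Upper bound — finding two terms. Every mode-2 slice of T is a multiple of one matrix: T[:,j,:] = b[j]·M with b = [1, -1] and M = [[6, 0, 2], [4, -5, -2]] (rows indexed by i, columns by k). So it suffices to write M as a sum of two rank-1 matrices.
Splitting M by its rows (i = 0, 1), M = [1, 0][6, 0, 2]ᵀ + [0, 1][4, -5, -2]ᵀ.
Hence T = [1, 0] ⊗ [1, -1] ⊗ [6, 0, 2] + [0, 1] ⊗ [1, -1] ⊗ [4, -5, -2], so rank(T) ≤ 2.
These bounds meet, so rank(T) = 2.

2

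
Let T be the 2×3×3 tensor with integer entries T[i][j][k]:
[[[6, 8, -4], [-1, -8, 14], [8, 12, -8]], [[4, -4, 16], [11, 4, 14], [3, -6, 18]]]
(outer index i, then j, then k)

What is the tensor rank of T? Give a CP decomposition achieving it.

rank(T) = 2

Lower bound: the mode-2 unfolding of T (rows indexed by j, columns by (i,k) = (0,0), (0,1), (0,2), (1,0), (1,1), (1,2)) is [[6, 8, -4, 4, -4, 16], [-1, -8, 14, 11, 4, 14], [8, 12, -8, 3, -6, 18]].
There the 2×2 minor on rows j ∈ {0, 1}, columns (i,k) ∈ {(0,0), (0,1)} is det [[6, 8], [-1, -8]] = -40 ≠ 0, so this unfolding has rank ≥ 2; CP rank is at least every unfolding rank, so rank(T) ≥ 2. (Flattening ranks never certify an upper bound on CP rank; for that we must actually write T with 2 rank-1 terms.)
Upper bound — finding two terms. Write S_k = T[:,:,k] for the frontal slices: S₀ = [[6, -1, 8], [4, 11, 3]], S₁ = [[8, -8, 12], [-4, 4, -6]], S₂ = [[-4, 14, -8], [16, 14, 18]].
If T = a₁ (x) b₁ (x) c₁ + a₂ (x) b₂ (x) c₂ then each S_k = c₁[k]·a₁b₁ᵀ + c₂[k]·a₂b₂ᵀ. S₀ and S₁ are linearly independent, so a₁b₁ᵀ and a₂b₂ᵀ must span the same plane of matrices: they are the rank-1 matrices of the form x·S₀ + y·S₁.
The 2×2 minor of x·S₀ + y·S₁ on rows {0,1}, columns {0,1} is 70·x² + 140·xy = 70·(x + 2·y)(x), vanishing at (x:y) = (2:-1) and (0:1).
M₁ = 2·S₀ − S₁ = [[4, 6, 4], [12, 18, 12]] = 2·[1, 3][2, 3, 2]ᵀ and M₂ = S₁ = [[8, -8, 12], [-4, 4, -6]] = 2·[2, -1][2, -2, 3]ᵀ, so take a₁ = [1, 3], b₁ = [2, 3, 2], a₂ = [2, -1], b₂ = [2, -2, 3].
Each slice is an integer combination of E₁ = a₁b₁ᵀ and E₂ = a₂b₂ᵀ: S₀ = E₁ + E₂, S₁ = 2·E₂, S₂ = 2·E₁ − 2·E₂; reading off coefficients, c₁ = [1, 0, 2] and c₂ = [1, 2, -2].
Hence T = [1, 3] (x) [2, 3, 2] (x) [1, 0, 2] + [2, -1] (x) [2, -2, 3] (x) [1, 2, -2], so rank(T) ≤ 2.
These bounds meet, so rank(T) = 2.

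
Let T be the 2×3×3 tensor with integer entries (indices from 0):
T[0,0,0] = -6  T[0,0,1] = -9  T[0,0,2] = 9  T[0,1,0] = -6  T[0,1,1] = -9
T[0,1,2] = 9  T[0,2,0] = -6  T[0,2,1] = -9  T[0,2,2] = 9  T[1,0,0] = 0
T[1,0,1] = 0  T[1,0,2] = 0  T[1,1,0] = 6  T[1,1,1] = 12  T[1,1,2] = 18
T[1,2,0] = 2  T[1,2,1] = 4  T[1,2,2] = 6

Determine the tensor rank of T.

2

Lower bound: the mode-1 unfolding of T (rows indexed by i, columns by (j,k) = (0,0), (0,1), (0,2), (1,0), (1,1), (1,2), (2,0), (2,1), (2,2)) is [[-6, -9, 9, -6, -9, 9, -6, -9, 9], [0, 0, 0, 6, 12, 18, 2, 4, 6]].
There the 2×2 minor on rows i ∈ {0, 1}, columns (j,k) ∈ {(0,0), (1,0)} is det [[-6, -6], [0, 6]] = -36 ≠ 0, so this unfolding has rank ≥ 2; CP rank is at least every unfolding rank, so rank(T) ≥ 2. (Flattening ranks never certify an upper bound on CP rank; for that we must actually write T with 2 rank-1 terms.)
Upper bound — finding two terms. Write S_k = T[:,:,k] for the frontal slices: S₀ = [[-6, -6, -6], [0, 6, 2]], S₁ = [[-9, -9, -9], [0, 12, 4]], S₂ = [[9, 9, 9], [0, 18, 6]].
If T = a₁ ⊗ b₁ ⊗ c₁ + a₂ ⊗ b₂ ⊗ c₂ then each S_k = c₁[k]·a₁b₁ᵀ + c₂[k]·a₂b₂ᵀ. S₀ and S₁ are linearly independent, so a₁b₁ᵀ and a₂b₂ᵀ must span the same plane of matrices: they are the rank-1 matrices of the form x·S₀ + y·S₁.
The 2×2 minor of x·S₀ + y·S₁ on rows {0,1}, columns {0,1} is −36·x² − 126·xy − 108·y² = (-18)·(2·x + 3·y)(x + 2·y), vanishing at (x:y) = (3:-2) and (2:-1).
M₁ = 3·S₀ − 2·S₁ = [[0, 0, 0], [0, -6, -2]] = (-2)·[0, 1][0, 3, 1]ᵀ and M₂ = 2·S₀ − S₁ = [[-3, -3, -3], [0, 0, 0]] = (-3)·[1, 0][1, 1, 1]ᵀ, so take a₁ = [0, 1], b₁ = [0, 3, 1], a₂ = [1, 0], b₂ = [1, 1, 1].
Each slice is an integer combination of E₁ = a₁b₁ᵀ and E₂ = a₂b₂ᵀ: S₀ = 2·E₁ − 6·E₂, S₁ = 4·E₁ − 9·E₂, S₂ = 6·E₁ + 9·E₂; reading off coefficients, c₁ = [2, 4, 6] and c₂ = [-6, -9, 9].
Hence T = [0, 1] ⊗ [0, 3, 1] ⊗ [2, 4, 6] + [1, 0] ⊗ [1, 1, 1] ⊗ [-6, -9, 9], so rank(T) ≤ 2.
These bounds meet, so rank(T) = 2.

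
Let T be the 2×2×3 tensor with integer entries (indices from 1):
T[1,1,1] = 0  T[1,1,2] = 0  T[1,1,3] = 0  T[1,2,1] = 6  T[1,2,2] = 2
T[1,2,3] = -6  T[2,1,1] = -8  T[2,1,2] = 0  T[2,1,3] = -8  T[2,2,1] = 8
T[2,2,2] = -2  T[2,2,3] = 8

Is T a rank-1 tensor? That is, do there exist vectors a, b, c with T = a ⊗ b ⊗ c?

The mode-3 unfolding of T (rows indexed by k, columns by (i,j) = (1,1), (1,2), (2,1), (2,2)) is [[0, 6, -8, 8], [0, 2, 0, -2], [0, -6, -8, 8]].
There the 3×3 minor on rows k ∈ {1, 2, 3}, columns (i,j) ∈ {(1,2), (2,1), (2,2)} is det [[6, -8, 8], [2, 0, -2], [-6, -8, 8]] = -192 ≠ 0, so this unfolding has rank ≥ 3; CP rank is at least every unfolding rank, so rank(T) ≥ 3.
In particular rank(T) ≥ 3 > 1, so T is not rank-1.

No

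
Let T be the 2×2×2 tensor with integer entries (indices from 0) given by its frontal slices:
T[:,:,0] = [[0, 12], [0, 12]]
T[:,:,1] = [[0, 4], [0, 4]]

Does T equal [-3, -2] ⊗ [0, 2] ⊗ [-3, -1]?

Reconstruct entry (0,1,0) from the claimed factors: Σₗ aₗ[0]bₗ[1]cₗ[0] = (-3)·(2)·(-3) = 18, but T[0,1,0] = 12. The claim is false.

No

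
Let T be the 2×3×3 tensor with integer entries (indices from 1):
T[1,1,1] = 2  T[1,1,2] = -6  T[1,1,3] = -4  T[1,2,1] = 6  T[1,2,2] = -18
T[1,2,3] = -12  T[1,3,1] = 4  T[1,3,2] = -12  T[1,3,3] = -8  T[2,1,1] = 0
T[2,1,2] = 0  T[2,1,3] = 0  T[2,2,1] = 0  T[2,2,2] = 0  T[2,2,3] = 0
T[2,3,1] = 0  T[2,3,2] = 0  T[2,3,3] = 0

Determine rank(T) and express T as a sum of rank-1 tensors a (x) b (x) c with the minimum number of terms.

rank(T) = 1

Lower bound: T ≠ 0 (e.g. T[1,1,1] = 2), so rank(T) ≥ 1.
Upper bound: if T = a (x) b (x) c then every fibre of T is a multiple of the corresponding factor, so read the factors off the fibres through the nonzero entry T[1,1,1] = 2.
The mode-1 fibre T[:,1,1] = [2, 0] gives a = [1, 0] (primitive direction); the mode-2 fibre T[1,:,1] = [2, 6, 4] gives b = [1, 3, 2]; then c[k] = T[1,1,k] / (a[1]·b[1]) = [2, -6, -4] / 1 = [2, -6, -4].
Expanding [1, 0] (x) [1, 3, 2] (x) [2, -6, -4] reproduces all 18 entries of T, so T = [1, 0] (x) [1, 3, 2] (x) [2, -6, -4] and rank(T) ≤ 1.
These bounds meet, so rank(T) = 1.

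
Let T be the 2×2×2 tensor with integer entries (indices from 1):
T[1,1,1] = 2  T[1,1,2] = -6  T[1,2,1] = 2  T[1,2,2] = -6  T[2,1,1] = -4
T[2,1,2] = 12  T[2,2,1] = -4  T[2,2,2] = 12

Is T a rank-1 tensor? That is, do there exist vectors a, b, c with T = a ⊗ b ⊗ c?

Yes

If T = a ⊗ b ⊗ c then every fibre of T is a multiple of the corresponding factor, so read the factors off the fibres through the nonzero entry T[1,1,1] = 2.
The mode-1 fibre T[:,1,1] = [2, -4] gives a = [1, -2] (primitive direction); the mode-2 fibre T[1,:,1] = [2, 2] gives b = [1, 1]; then c[k] = T[1,1,k] / (a[1]·b[1]) = [2, -6] / 1 = [2, -6].
Expanding [1, -2] ⊗ [1, 1] ⊗ [2, -6] reproduces all 8 entries of T, so T = [1, -2] ⊗ [1, 1] ⊗ [2, -6] and rank(T) ≤ 1.
Equivalently every frontal slice T[:,:,k] is c[k] times the rank-1 matrix [1, -2] ⊗ [1, 1]. So T has rank 1 (it is nonzero).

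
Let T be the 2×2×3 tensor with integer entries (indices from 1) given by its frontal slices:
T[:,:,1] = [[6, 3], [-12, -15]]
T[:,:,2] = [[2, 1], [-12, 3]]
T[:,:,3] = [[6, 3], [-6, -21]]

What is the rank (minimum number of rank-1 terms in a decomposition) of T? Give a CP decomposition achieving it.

rank(T) = 2

Lower bound: the mode-3 unfolding of T (rows indexed by k, columns by (i,j) = (1,1), (1,2), (2,1), (2,2)) is [[6, 3, -12, -15], [2, 1, -12, 3], [6, 3, -6, -21]].
There the 2×2 minor on rows k ∈ {1, 2}, columns (i,j) ∈ {(1,1), (2,1)} is det [[6, -12], [2, -12]] = -48 ≠ 0, so this unfolding has rank ≥ 2; CP rank is at least every unfolding rank, so rank(T) ≥ 2. (Unfolding ranks only ever bound the CP rank from below — rank(T) can be strictly larger than all of them — so the matching upper bound has to come from an explicit 2-term decomposition.)
Upper bound — finding two terms. Write S_k = T[:,:,k] for the frontal slices: S₁ = [[6, 3], [-12, -15]], S₂ = [[2, 1], [-12, 3]], S₃ = [[6, 3], [-6, -21]].
If T = a₁ ⊗ b₁ ⊗ c₁ + a₂ ⊗ b₂ ⊗ c₂ then each S_k = c₁[k]·a₁b₁ᵀ + c₂[k]·a₂b₂ᵀ. S₁ and S₂ are linearly independent, so a₁b₁ᵀ and a₂b₂ᵀ must span the same plane of matrices: they are the rank-1 matrices of the form x·S₁ + y·S₂.
det(x·S₁ + y·S₂) is −54·x² + 36·xy + 18·y² = (-18)·(x − y)(3·x + y), vanishing at (x:y) = (1:1) and (1:-3).
M₁ = S₁ + S₂ = [[8, 4], [-24, -12]] = 4·(1, -3)(2, 1)ᵀ and M₂ = S₁ − 3·S₂ = [[0, 0], [24, -24]] = 24·(0, 1)(1, -1)ᵀ, so take a₁ = (1, -3), b₁ = (2, 1), a₂ = (0, 1), b₂ = (1, -1).
Each slice is an integer combination of E₁ = a₁b₁ᵀ and E₂ = a₂b₂ᵀ: S₁ = 3·E₁ + 6·E₂, S₂ = E₁ − 6·E₂, S₃ = 3·E₁ + 12·E₂; reading off coefficients, c₁ = (3, 1, 3) and c₂ = (6, -6, 12).
Hence T = (1, -3) ⊗ (2, 1) ⊗ (3, 1, 3) + (0, 1) ⊗ (1, -1) ⊗ (6, -6, 12), so rank(T) ≤ 2.
These bounds meet, so rank(T) = 2.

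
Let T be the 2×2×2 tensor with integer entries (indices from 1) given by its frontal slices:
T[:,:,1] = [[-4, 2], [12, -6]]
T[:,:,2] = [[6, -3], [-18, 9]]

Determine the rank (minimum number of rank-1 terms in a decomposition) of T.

Lower bound: T ≠ 0 (e.g. T[1,1,1] = -4), so rank(T) ≥ 1.
Upper bound: the mode-1 fibre T[:,1,1] = [-4, 12] gives a = [1, -3] (primitive direction); the mode-2 fibre T[1,:,1] = [-4, 2] gives b = [2, -1]; then c[k] = T[1,1,k] / (a[1]·b[1]) = [-4, 6] / 2 = [-2, 3].
Expanding [1, -3] (x) [2, -1] (x) [-2, 3] reproduces all 8 entries of T, so T = [1, -3] (x) [2, -1] (x) [-2, 3] and rank(T) ≤ 1.
These bounds meet, so rank(T) = 1.

1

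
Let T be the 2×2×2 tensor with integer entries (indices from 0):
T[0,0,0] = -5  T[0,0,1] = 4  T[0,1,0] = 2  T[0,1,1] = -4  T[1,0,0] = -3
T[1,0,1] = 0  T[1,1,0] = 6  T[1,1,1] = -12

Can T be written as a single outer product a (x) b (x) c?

The mode-1 unfolding of T (rows indexed by i, columns by (j,k) = (0,0), (0,1), (1,0), (1,1)) is [[-5, 4, 2, -4], [-3, 0, 6, -12]].
There the 2×2 minor on rows i ∈ {0, 1}, columns (j,k) ∈ {(0,0), (0,1)} is det [[-5, 4], [-3, 0]] = 12 ≠ 0, so this unfolding has rank ≥ 2; CP rank is at least every unfolding rank, so rank(T) ≥ 2.
In particular rank(T) ≥ 2 > 1, so T is not rank-1.

No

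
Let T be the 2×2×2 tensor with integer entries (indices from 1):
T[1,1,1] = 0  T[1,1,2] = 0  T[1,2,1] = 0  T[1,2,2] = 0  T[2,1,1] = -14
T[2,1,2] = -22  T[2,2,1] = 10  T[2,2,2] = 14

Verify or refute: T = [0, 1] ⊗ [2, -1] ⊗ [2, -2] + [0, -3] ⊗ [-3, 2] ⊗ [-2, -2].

Yes

Reconstruct entrywise from the claimed factors. For example, T[2,1,1] = -14 and Σₗ aₗ[2]bₗ[1]cₗ[1] = (1)·(2)·(2) + (-3)·(-3)·(-2) = -14; checking all 8 entries, every one matches. The claim holds.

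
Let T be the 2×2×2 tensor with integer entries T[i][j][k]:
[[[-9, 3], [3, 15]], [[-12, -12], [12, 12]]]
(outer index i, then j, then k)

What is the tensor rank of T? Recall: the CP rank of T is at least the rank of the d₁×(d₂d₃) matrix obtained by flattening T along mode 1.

Lower bound: the mode-2 unfolding of T (rows indexed by j, columns by (i,k) = (0,0), (0,1), (1,0), (1,1)) is [[-9, 3, -12, -12], [3, 15, 12, 12]].
There the 2×2 minor on rows j ∈ {0, 1}, columns (i,k) ∈ {(0,0), (0,1)} is det [[-9, 3], [3, 15]] = -144 ≠ 0, so this unfolding has rank ≥ 2; CP rank is at least every unfolding rank, so rank(T) ≥ 2. (Unfolding ranks only ever bound the CP rank from below — rank(T) can be strictly larger than all of them — so the matching upper bound has to come from an explicit 2-term decomposition.)
Upper bound — finding two terms. Write S_k = T[:,:,k] for the frontal slices: S₀ = [[-9, 3], [-12, 12]], S₁ = [[3, 15], [-12, 12]].
If T = a₁ ⊗ b₁ ⊗ c₁ + a₂ ⊗ b₂ ⊗ c₂ then each S_k = c₁[k]·a₁b₁ᵀ + c₂[k]·a₂b₂ᵀ. S₀ and S₁ are linearly independent, so a₁b₁ᵀ and a₂b₂ᵀ must span the same plane of matrices: they are the rank-1 matrices of the form x·S₀ + y·S₁.
det(x·S₀ + y·S₁) is −72·x² + 144·xy + 216·y² = (-72)·(x − 3·y)(x + y), vanishing at (x:y) = (3:1) and (1:-1).
M₁ = 3·S₀ + S₁ = [[-24, 24], [-48, 48]] = (-24)·[1, 2][1, -1]ᵀ and M₂ = S₀ − S₁ = [[-12, -12], [0, 0]] = (-12)·[1, 0][1, 1]ᵀ, so take a₁ = [1, 2], b₁ = [1, -1], a₂ = [1, 0], b₂ = [1, 1].
Each slice is an integer combination of E₁ = a₁b₁ᵀ and E₂ = a₂b₂ᵀ: S₀ = −6·E₁ − 3·E₂, S₁ = −6·E₁ + 9·E₂; reading off coefficients, c₁ = [-6, -6] and c₂ = [-3, 9].
Hence T = [1, 2] ⊗ [1, -1] ⊗ [-6, -6] + [1, 0] ⊗ [1, 1] ⊗ [-3, 9], so rank(T) ≤ 2.
These bounds meet, so rank(T) = 2.

2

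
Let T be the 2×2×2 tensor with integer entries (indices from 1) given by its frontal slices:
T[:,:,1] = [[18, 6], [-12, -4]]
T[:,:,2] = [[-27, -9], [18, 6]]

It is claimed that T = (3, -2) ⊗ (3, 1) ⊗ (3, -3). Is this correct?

Reconstruct entry (1,1,1) from the claimed factors: Σₗ aₗ[1]bₗ[1]cₗ[1] = (3)·(3)·(3) = 27, but T[1,1,1] = 18. The claim is false.

No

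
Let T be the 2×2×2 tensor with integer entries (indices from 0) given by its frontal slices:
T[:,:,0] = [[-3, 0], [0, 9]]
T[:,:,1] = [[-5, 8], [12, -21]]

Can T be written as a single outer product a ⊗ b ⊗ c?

The mode-1 unfolding of T (rows indexed by i, columns by (j,k) = (0,0), (0,1), (1,0), (1,1)) is [[-3, -5, 0, 8], [0, 12, 9, -21]].
There the 2×2 minor on rows i ∈ {0, 1}, columns (j,k) ∈ {(0,0), (0,1)} is det [[-3, -5], [0, 12]] = -36 ≠ 0, so this unfolding has rank ≥ 2; CP rank is at least every unfolding rank, so rank(T) ≥ 2.
In particular rank(T) ≥ 2 > 1, so T is not rank-1.

No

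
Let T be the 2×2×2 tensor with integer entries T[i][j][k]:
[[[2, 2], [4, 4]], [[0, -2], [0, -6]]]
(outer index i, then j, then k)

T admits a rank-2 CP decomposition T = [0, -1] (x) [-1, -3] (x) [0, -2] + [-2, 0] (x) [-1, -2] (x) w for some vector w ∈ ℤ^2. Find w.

w = [1, 1]

Subtract the known terms from T to get the rank-1 residual R = [-2, 0] (x) [-1, -2] (x) w, so R[i,j,k] = a[i]·b[j]·w[k]. Pick indices with nonzero a[0]·b[0] = (-2)·(-1) = 2. Only the fibre through (0,0,·) is needed: R[0,0,:] = T[0,0,:] − Σₗ aₗ[0]bₗ[0]cₗ = [2, 2] − (0)·(-1)·[0, -2] = [2, 2]. Then w[k] = R[0,0,k] / 2 for each k, giving w = [2, 2] / 2 = [1, 1].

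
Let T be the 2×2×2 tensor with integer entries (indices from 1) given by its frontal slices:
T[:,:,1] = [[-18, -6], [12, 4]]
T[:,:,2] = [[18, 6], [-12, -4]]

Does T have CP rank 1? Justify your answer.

Yes

The mode-1 fibre T[:,1,1] = [-18, 12] gives a = (3, -2) (primitive direction); the mode-2 fibre T[1,:,1] = [-18, -6] gives b = (3, 1); then c[k] = T[1,1,k] / (a[1]·b[1]) = [-18, 18] / 9 = (-2, 2).
Expanding (3, -2) ∘ (3, 1) ∘ (-2, 2) reproduces all 8 entries of T, so T = (3, -2) ∘ (3, 1) ∘ (-2, 2) and rank(T) ≤ 1.
Equivalently every frontal slice T[:,:,k] is c[k] times the rank-1 matrix (3, -2) ∘ (3, 1). So T has rank 1 (it is nonzero).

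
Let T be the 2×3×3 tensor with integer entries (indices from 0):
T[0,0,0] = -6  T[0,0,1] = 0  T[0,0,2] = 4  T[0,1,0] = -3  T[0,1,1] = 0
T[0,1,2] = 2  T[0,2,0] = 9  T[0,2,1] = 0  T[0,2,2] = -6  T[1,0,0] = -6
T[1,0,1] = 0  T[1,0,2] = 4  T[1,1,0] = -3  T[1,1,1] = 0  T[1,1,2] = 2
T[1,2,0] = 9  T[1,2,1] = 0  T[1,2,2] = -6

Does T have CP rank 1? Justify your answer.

Yes

If T = a (x) b (x) c then every fibre of T is a multiple of the corresponding factor, so read the factors off the fibres through the nonzero entry T[0,0,0] = -6.
The mode-1 fibre T[:,0,0] = [-6, -6] gives a = [1, 1] (primitive direction); the mode-2 fibre T[0,:,0] = [-6, -3, 9] gives b = [2, 1, -3]; then c[k] = T[0,0,k] / (a[0]·b[0]) = [-6, 0, 4] / 2 = [-3, 0, 2].
Expanding [1, 1] (x) [2, 1, -3] (x) [-3, 0, 2] reproduces all 18 entries of T, so T = [1, 1] (x) [2, 1, -3] (x) [-3, 0, 2] and rank(T) ≤ 1.
Equivalently every frontal slice T[:,:,k] is c[k] times the rank-1 matrix [1, 1] (x) [2, 1, -3]. So T has rank 1 (it is nonzero).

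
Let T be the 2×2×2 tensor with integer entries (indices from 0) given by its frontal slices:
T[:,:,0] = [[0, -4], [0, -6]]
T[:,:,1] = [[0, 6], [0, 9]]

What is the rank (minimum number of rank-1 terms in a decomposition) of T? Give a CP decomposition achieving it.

Lower bound: T ≠ 0 (e.g. T[0,1,0] = -4), so rank(T) ≥ 1.
Upper bound: if T = a ⊗ b ⊗ c then every fibre of T is a multiple of the corresponding factor, so read the factors off the fibres through the nonzero entry T[0,1,0] = -4.
The mode-1 fibre T[:,1,0] = [-4, -6] gives a = [2, 3] (primitive direction); the mode-2 fibre T[0,:,0] = [0, -4] gives b = [0, 1]; then c[k] = T[0,1,k] / (a[0]·b[1]) = [-4, 6] / 2 = [-2, 3].
Expanding [2, 3] ⊗ [0, 1] ⊗ [-2, 3] reproduces all 8 entries of T, so T = [2, 3] ⊗ [0, 1] ⊗ [-2, 3] and rank(T) ≤ 1.
These bounds meet, so rank(T) = 1.

rank(T) = 1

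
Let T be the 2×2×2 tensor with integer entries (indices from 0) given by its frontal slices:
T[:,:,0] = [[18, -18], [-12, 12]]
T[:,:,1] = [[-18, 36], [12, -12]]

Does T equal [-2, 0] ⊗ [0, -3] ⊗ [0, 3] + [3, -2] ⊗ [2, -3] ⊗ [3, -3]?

No

Reconstruct entry (0,1,0) from the claimed factors: Σₗ aₗ[0]bₗ[1]cₗ[0] = (-2)·(-3)·(0) + (3)·(-3)·(3) = -27, but T[0,1,0] = -18. The claim is false.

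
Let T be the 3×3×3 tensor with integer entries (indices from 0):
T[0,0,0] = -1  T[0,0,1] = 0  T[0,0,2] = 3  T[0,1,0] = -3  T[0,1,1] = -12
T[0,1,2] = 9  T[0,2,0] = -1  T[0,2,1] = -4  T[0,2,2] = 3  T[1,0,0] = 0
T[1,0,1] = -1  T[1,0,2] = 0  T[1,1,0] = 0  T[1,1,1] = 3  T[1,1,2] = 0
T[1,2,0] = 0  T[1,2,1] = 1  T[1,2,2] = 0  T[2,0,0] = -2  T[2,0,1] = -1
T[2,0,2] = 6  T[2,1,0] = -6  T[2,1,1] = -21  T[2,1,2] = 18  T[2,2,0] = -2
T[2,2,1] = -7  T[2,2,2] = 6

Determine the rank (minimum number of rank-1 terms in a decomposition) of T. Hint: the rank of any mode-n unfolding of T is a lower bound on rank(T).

Lower bound: in the mode-3 unfolding of T (rows indexed by k, columns by (i,j)) the 2×2 minor on rows k ∈ {0, 1}, columns (i,j) ∈ {(0,0), (0,1)} is det [[-1, -3], [0, -12]] = 12 ≠ 0, so that unfolding has rank ≥ 2 and hence rank(T) ≥ 2 (CP rank is at least every unfolding rank, though it can be larger).
Upper bound: with S_k = T[:,:,k], the two rank-1 terms a₁b₁ᵀ, a₂b₂ᵀ are the rank-1 members of the pencil x·S₀ + y·S₁.
The 2×2 minor of x·S₀ + y·S₁ on rows {0,1}, columns {0,1} is −6·xy − 12·y² = (-6)·(x + 2·y)(y), vanishing at (x:y) = (2:-1) and (1:0).
M₁ = 2·S₀ − S₁ = [[-2, 6, 2], [1, -3, -1], [-3, 9, 3]] = −[2, -1, 3][1, -3, -1]ᵀ and M₂ = S₀ = [[-1, -3, -1], [0, 0, 0], [-2, -6, -2]] = −[1, 0, 2][1, 3, 1]ᵀ, so take a₁ = [2, -1, 3], b₁ = [1, -3, -1], a₂ = [1, 0, 2], b₂ = [1, 3, 1].
Each slice is an integer combination of E₁ = a₁b₁ᵀ and E₂ = a₂b₂ᵀ: S₀ = −E₂, S₁ = E₁ − 2·E₂, S₂ = 3·E₂; reading off coefficients, c₁ = [0, 1, 0] and c₂ = [-1, -2, 3].
Hence T = [2, -1, 3] ⊗ [1, -3, -1] ⊗ [0, 1, 0] + [1, 0, 2] ⊗ [1, 3, 1] ⊗ [-1, -2, 3], so rank(T) ≤ 2.
These bounds meet, so rank(T) = 2.

2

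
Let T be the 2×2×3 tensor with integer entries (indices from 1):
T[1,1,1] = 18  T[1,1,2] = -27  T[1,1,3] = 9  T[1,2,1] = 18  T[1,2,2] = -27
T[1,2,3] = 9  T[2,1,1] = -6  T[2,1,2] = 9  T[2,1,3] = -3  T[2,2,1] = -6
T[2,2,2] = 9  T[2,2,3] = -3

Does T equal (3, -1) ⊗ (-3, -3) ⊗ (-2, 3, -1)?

Yes

Reconstruct entrywise from the claimed factors. For example, T[2,2,3] = -3 and Σₗ aₗ[2]bₗ[2]cₗ[3] = (-1)·(-3)·(-1) = -3; checking all 12 entries, every one matches. The claim holds.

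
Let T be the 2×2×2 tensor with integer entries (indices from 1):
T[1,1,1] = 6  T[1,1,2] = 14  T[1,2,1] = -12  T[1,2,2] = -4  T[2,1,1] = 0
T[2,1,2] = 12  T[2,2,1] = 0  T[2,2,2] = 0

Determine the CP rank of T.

Lower bound: the mode-1 unfolding of T (rows indexed by i, columns by (j,k) = (1,1), (1,2), (2,1), (2,2)) is [[6, 14, -12, -4], [0, 12, 0, 0]].
There the 2×2 minor on rows i ∈ {1, 2}, columns (j,k) ∈ {(1,1), (1,2)} is det [[6, 14], [0, 12]] = 72 ≠ 0, so this unfolding has rank ≥ 2; CP rank is at least every unfolding rank, so rank(T) ≥ 2. (Flattening ranks never certify an upper bound on CP rank; for that we must actually write T with 2 rank-1 terms.)
Upper bound — finding two terms. Write S_k = T[:,:,k] for the frontal slices: S₁ = [[6, -12], [0, 0]], S₂ = [[14, -4], [12, 0]].
If T = a₁ ⊗ b₁ ⊗ c₁ + a₂ ⊗ b₂ ⊗ c₂ then each S_k = c₁[k]·a₁b₁ᵀ + c₂[k]·a₂b₂ᵀ. S₁ and S₂ are linearly independent, so a₁b₁ᵀ and a₂b₂ᵀ must span the same plane of matrices: they are the rank-1 matrices of the form x·S₁ + y·S₂.
det(x·S₁ + y·S₂) is 144·xy + 48·y² = 48·(y)(3·x + y), vanishing at (x:y) = (1:0) and (1:-3).
M₁ = S₁ = [[6, -12], [0, 0]] = 6·[1, 0][1, -2]ᵀ and M₂ = S₁ − 3·S₂ = [[-36, 0], [-36, 0]] = (-36)·[1, 1][1, 0]ᵀ, so take a₁ = [1, 0], b₁ = [1, -2], a₂ = [1, 1], b₂ = [1, 0].
Each slice is an integer combination of E₁ = a₁b₁ᵀ and E₂ = a₂b₂ᵀ: S₁ = 6·E₁, S₂ = 2·E₁ + 12·E₂; reading off coefficients, c₁ = [6, 2] and c₂ = [0, 12].
Hence T = [1, 0] ⊗ [1, -2] ⊗ [6, 2] + [1, 1] ⊗ [1, 0] ⊗ [0, 12], so rank(T) ≤ 2.
These bounds meet, so rank(T) = 2.

2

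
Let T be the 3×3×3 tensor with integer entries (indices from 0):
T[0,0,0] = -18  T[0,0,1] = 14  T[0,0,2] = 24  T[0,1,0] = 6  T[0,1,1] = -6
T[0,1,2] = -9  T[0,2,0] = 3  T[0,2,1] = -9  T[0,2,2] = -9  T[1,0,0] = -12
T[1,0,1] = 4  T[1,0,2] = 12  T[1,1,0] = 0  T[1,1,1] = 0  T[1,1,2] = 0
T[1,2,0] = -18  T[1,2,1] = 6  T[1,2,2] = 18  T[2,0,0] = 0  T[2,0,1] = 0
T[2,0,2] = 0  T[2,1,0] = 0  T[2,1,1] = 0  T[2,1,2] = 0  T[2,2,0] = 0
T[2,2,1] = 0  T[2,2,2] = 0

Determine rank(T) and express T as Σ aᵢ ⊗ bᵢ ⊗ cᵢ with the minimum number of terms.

rank(T) = 2

Lower bound: the mode-3 unfolding of T (rows indexed by k, columns by (i,j) = (0,0), (0,1), (0,2), (1,0), (1,1), (1,2), (2,0), (2,1), (2,2)) is [[-18, 6, 3, -12, 0, -18, 0, 0, 0], [14, -6, -9, 4, 0, 6, 0, 0, 0], [24, -9, -9, 12, 0, 18, 0, 0, 0]].
There the 2×2 minor on rows k ∈ {0, 1}, columns (i,j) ∈ {(0,0), (0,1)} is det [[-18, 6], [14, -6]] = 24 ≠ 0, so this unfolding has rank ≥ 2; CP rank is at least every unfolding rank, so rank(T) ≥ 2. (Unfolding ranks only ever bound the CP rank from below — rank(T) can be strictly larger than all of them — so the matching upper bound has to come from an explicit 2-term decomposition.)
Upper bound — finding two terms. Write S_k = T[:,:,k] for the frontal slices: S₀ = [[-18, 6, 3], [-12, 0, -18], [0, 0, 0]], S₁ = [[14, -6, -9], [4, 0, 6], [0, 0, 0]], S₂ = [[24, -9, -9], [12, 0, 18], [0, 0, 0]].
If T = a₁ ⊗ b₁ ⊗ c₁ + a₂ ⊗ b₂ ⊗ c₂ then each S_k = c₁[k]·a₁b₁ᵀ + c₂[k]·a₂b₂ᵀ. S₀ and S₁ are linearly independent, so a₁b₁ᵀ and a₂b₂ᵀ must span the same plane of matrices: they are the rank-1 matrices of the form x·S₀ + y·S₁.
The 2×2 minor of x·S₀ + y·S₁ on rows {0,1}, columns {0,1} is 72·x² − 96·xy + 24·y² = 24·(3·x − y)(x − y), vanishing at (x:y) = (1:3) and (1:1).
M₁ = S₀ + 3·S₁ = [[24, -12, -24], [0, 0, 0], [0, 0, 0]] = 12·[1, 0, 0][2, -1, -2]ᵀ and M₂ = S₀ + S₁ = [[-4, 0, -6], [-8, 0, -12], [0, 0, 0]] = (-2)·[1, 2, 0][2, 0, 3]ᵀ, so take a₁ = [1, 0, 0], b₁ = [2, -1, -2], a₂ = [1, 2, 0], b₂ = [2, 0, 3].
Each slice is an integer combination of E₁ = a₁b₁ᵀ and E₂ = a₂b₂ᵀ: S₀ = −6·E₁ − 3·E₂, S₁ = 6·E₁ + E₂, S₂ = 9·E₁ + 3·E₂; reading off coefficients, c₁ = [-6, 6, 9] and c₂ = [-3, 1, 3].
Hence T = [1, 0, 0] ⊗ [2, -1, -2] ⊗ [-6, 6, 9] + [1, 2, 0] ⊗ [2, 0, 3] ⊗ [-3, 1, 3], so rank(T) ≤ 2.
These bounds meet, so rank(T) = 2.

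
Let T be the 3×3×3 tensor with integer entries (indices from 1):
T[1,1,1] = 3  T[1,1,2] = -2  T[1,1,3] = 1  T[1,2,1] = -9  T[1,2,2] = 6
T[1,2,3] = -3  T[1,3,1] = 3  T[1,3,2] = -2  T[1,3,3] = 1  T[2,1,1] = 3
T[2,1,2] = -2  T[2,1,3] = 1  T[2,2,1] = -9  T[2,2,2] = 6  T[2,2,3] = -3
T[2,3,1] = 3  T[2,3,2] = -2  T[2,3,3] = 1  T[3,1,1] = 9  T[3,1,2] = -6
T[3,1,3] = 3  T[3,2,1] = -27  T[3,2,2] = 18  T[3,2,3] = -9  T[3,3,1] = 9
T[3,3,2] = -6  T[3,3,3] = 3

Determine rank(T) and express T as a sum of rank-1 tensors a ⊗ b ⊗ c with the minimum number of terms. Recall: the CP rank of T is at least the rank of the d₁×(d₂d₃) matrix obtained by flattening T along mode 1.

Lower bound: T ≠ 0 (e.g. T[1,1,1] = 3), so rank(T) ≥ 1.
Upper bound: if T = a ⊗ b ⊗ c then every fibre of T is a multiple of the corresponding factor, so read the factors off the fibres through the nonzero entry T[1,1,1] = 3.
The mode-1 fibre T[:,1,1] = [3, 3, 9] gives a = [1, 1, 3] (primitive direction); the mode-2 fibre T[1,:,1] = [3, -9, 3] gives b = [1, -3, 1]; then c[k] = T[1,1,k] / (a[1]·b[1]) = [3, -2, 1] / 1 = [3, -2, 1].
Expanding [1, 1, 3] ⊗ [1, -3, 1] ⊗ [3, -2, 1] reproduces all 27 entries of T, so T = [1, 1, 3] ⊗ [1, -3, 1] ⊗ [3, -2, 1] and rank(T) ≤ 1.
These bounds meet, so rank(T) = 1.
Check entry T[3,2,3] = -9: (3)·(-3)·(1) = -9.

rank(T) = 1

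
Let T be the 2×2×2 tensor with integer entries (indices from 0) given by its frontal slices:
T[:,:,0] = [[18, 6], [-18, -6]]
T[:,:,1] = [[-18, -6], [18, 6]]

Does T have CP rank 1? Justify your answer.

If T = a ⊗ b ⊗ c then every fibre of T is a multiple of the corresponding factor, so read the factors off the fibres through the nonzero entry T[0,0,0] = 18.
The mode-1 fibre T[:,0,0] = [18, -18] gives a = [1, -1] (primitive direction); the mode-2 fibre T[0,:,0] = [18, 6] gives b = [3, 1]; then c[k] = T[0,0,k] / (a[0]·b[0]) = [18, -18] / 3 = [6, -6].
Expanding [1, -1] ⊗ [3, 1] ⊗ [6, -6] reproduces all 8 entries of T, so T = [1, -1] ⊗ [3, 1] ⊗ [6, -6] and rank(T) ≤ 1.
Equivalently every frontal slice T[:,:,k] is c[k] times the rank-1 matrix [1, -1] ⊗ [3, 1]. So T has rank 1 (it is nonzero).

Yes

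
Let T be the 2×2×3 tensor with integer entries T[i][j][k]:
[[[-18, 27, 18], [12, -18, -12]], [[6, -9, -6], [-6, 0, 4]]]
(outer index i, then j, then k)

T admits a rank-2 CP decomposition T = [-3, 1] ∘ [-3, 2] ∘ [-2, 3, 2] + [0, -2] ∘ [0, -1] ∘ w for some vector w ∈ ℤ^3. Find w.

w = [-1, -3, 0]

Subtract the known terms from T to get the rank-1 residual R = [0, -2] ∘ [0, -1] ∘ w, so R[i,j,k] = a[i]·b[j]·w[k]. Pick indices with nonzero a[1]·b[1] = (-2)·(-1) = 2. Only the fibre through (1,1,·) is needed: R[1,1,:] = T[1,1,:] − Σₗ aₗ[1]bₗ[1]cₗ = [-6, 0, 4] − (1)·(2)·[-2, 3, 2] = [-2, -6, 0]. Then w[k] = R[1,1,k] / 2 for each k, giving w = [-2, -6, 0] / 2 = [-1, -3, 0].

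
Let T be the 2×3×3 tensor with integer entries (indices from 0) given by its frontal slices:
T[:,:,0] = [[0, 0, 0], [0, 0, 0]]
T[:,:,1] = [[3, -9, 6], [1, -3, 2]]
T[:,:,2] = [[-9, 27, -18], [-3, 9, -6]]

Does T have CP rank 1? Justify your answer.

If T = a (x) b (x) c then every fibre of T is a multiple of the corresponding factor, so read the factors off the fibres through the nonzero entry T[0,0,1] = 3.
The mode-1 fibre T[:,0,1] = [3, 1] gives a = [3, 1] (primitive direction); the mode-2 fibre T[0,:,1] = [3, -9, 6] gives b = [1, -3, 2]; then c[k] = T[0,0,k] / (a[0]·b[0]) = [0, 3, -9] / 3 = [0, 1, -3].
Expanding [3, 1] (x) [1, -3, 2] (x) [0, 1, -3] reproduces all 18 entries of T, so T = [3, 1] (x) [1, -3, 2] (x) [0, 1, -3] and rank(T) ≤ 1.
Equivalently every frontal slice T[:,:,k] is c[k] times the rank-1 matrix [3, 1] (x) [1, -3, 2]. So T has rank 1 (it is nonzero).

Yes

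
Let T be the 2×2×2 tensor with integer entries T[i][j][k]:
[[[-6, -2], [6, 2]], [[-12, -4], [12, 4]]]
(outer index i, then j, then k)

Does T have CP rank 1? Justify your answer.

The mode-1 fibre T[:,0,0] = [-6, -12] gives a = (1, 2) (primitive direction); the mode-2 fibre T[0,:,0] = [-6, 6] gives b = (1, -1); then c[k] = T[0,0,k] / (a[0]·b[0]) = [-6, -2] / 1 = (-6, -2).
Expanding (1, 2) (x) (1, -1) (x) (-6, -2) reproduces all 8 entries of T, so T = (1, 2) (x) (1, -1) (x) (-6, -2) and rank(T) ≤ 1.
Equivalently every frontal slice T[:,:,k] is c[k] times the rank-1 matrix (1, 2) (x) (1, -1). So T has rank 1 (it is nonzero).

Yes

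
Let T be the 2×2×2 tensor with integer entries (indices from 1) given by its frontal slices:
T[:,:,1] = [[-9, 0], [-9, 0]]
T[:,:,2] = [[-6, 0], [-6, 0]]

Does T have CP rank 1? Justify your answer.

If T = a (x) b (x) c then every fibre of T is a multiple of the corresponding factor, so read the factors off the fibres through the nonzero entry T[1,1,1] = -9.
The mode-1 fibre T[:,1,1] = [-9, -9] gives a = [1, 1] (primitive direction); the mode-2 fibre T[1,:,1] = [-9, 0] gives b = [1, 0]; then c[k] = T[1,1,k] / (a[1]·b[1]) = [-9, -6] / 1 = [-9, -6].
Expanding [1, 1] (x) [1, 0] (x) [-9, -6] reproduces all 8 entries of T, so T = [1, 1] (x) [1, 0] (x) [-9, -6] and rank(T) ≤ 1.
Equivalently every frontal slice T[:,:,k] is c[k] times the rank-1 matrix [1, 1] (x) [1, 0]. So T has rank 1 (it is nonzero).

Yes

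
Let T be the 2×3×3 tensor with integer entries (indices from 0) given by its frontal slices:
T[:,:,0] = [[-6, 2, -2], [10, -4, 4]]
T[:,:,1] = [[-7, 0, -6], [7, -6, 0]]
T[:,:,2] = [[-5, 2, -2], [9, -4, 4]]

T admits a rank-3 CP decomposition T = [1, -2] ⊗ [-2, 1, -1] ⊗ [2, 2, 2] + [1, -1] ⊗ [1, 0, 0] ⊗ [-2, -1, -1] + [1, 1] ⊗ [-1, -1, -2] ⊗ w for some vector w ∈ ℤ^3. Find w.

w = [0, 2, 0]

Subtract the known terms from T to get the rank-1 residual R = [1, 1] ⊗ [-1, -1, -2] ⊗ w, so R[i,j,k] = a[i]·b[j]·w[k]. Pick indices with nonzero a[0]·b[0] = (1)·(-1) = -1. Only the fibre through (0,0,·) is needed: R[0,0,:] = T[0,0,:] − Σₗ aₗ[0]bₗ[0]cₗ = [-6, -7, -5] − (1)·(-2)·[2, 2, 2] − (1)·(1)·[-2, -1, -1] = [0, -2, 0]. Then w[k] = R[0,0,k] / -1 for each k, giving w = [0, -2, 0] / -1 = [0, 2, 0].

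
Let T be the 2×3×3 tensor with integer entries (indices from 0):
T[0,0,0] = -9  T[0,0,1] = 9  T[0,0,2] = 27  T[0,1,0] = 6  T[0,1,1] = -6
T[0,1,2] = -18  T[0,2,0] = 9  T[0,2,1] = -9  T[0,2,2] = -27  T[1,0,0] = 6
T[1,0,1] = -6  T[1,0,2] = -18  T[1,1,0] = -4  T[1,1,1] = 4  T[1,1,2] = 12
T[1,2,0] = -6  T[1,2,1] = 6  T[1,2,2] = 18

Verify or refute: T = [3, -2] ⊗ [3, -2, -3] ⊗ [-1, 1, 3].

Yes

Reconstruct entrywise from the claimed factors. For example, T[1,0,2] = -18 and Σₗ aₗ[1]bₗ[0]cₗ[2] = (-2)·(3)·(3) = -18; checking all 18 entries, every one matches. The claim holds.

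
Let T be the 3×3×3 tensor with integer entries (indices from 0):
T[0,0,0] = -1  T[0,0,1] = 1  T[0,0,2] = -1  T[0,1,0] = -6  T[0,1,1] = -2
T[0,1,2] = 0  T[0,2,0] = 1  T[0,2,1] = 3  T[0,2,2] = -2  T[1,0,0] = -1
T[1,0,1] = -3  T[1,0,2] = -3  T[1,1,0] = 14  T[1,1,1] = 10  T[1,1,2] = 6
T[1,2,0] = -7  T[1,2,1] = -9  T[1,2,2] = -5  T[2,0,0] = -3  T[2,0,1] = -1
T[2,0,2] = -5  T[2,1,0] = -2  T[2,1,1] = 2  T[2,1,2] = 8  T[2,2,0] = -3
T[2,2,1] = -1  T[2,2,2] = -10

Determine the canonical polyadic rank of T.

3

Lower bound: in the mode-2 unfolding of T (rows indexed by j, columns by (i,k)) the 3×3 minor on rows j ∈ {0, 1, 2}, columns (i,k) ∈ {(0,0), (0,1), (1,0)} is det [[-1, 1, -1], [-6, -2, 14], [1, 3, -7]] = 16 ≠ 0, so that unfolding has rank ≥ 3 and hence rank(T) ≥ 3 (CP rank is at least every unfolding rank, though it can be larger).
Upper bound: T is a sum of 3 rank-1 terms, T = [0, 1, 1] (x) [1, -2, 2] (x) [-2, -2, -4] + [1, -2, 1] (x) [0, 2, -1] (x) [-2, -2, 1] + [1, -1, 1] (x) [1, 2, 1] (x) [-1, 1, -1] (one valid choice — decompositions are not unique — normalised so each a, b is primitive with positive first nonzero entry; check it by expanding all entries), so rank(T) ≤ 3.
These bounds meet, so rank(T) = 3.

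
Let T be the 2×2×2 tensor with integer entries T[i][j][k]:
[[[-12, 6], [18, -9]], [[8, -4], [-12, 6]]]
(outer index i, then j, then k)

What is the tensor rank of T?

Lower bound: T ≠ 0 (e.g. T[0,0,0] = -12), so rank(T) ≥ 1.
Upper bound: if T = a ⊗ b ⊗ c then every fibre of T is a multiple of the corresponding factor, so read the factors off the fibres through the nonzero entry T[0,0,0] = -12.
The mode-1 fibre T[:,0,0] = [-12, 8] gives a = [3, -2] (primitive direction); the mode-2 fibre T[0,:,0] = [-12, 18] gives b = [2, -3]; then c[k] = T[0,0,k] / (a[0]·b[0]) = [-12, 6] / 6 = [-2, 1].
Expanding [3, -2] ⊗ [2, -3] ⊗ [-2, 1] reproduces all 8 entries of T, so T = [3, -2] ⊗ [2, -3] ⊗ [-2, 1] and rank(T) ≤ 1.
These bounds meet, so rank(T) = 1.
Check entry T[1,1,1] = 6: (-2)·(-3)·(1) = 6.

1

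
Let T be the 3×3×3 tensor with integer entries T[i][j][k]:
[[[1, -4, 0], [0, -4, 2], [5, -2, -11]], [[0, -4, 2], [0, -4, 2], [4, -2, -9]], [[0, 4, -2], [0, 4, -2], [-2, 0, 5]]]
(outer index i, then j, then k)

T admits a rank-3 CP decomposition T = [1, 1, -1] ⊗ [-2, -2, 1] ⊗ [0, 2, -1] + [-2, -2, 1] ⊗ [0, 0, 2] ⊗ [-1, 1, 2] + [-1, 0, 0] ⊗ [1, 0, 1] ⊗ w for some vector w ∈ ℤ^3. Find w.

Subtract the known terms from T to get the rank-1 residual R = [-1, 0, 0] ⊗ [1, 0, 1] ⊗ w, so R[i,j,k] = a[i]·b[j]·w[k]. Pick indices with nonzero a[0]·b[0] = (-1)·(1) = -1. Only the fibre through (0,0,·) is needed: R[0,0,:] = T[0,0,:] − Σₗ aₗ[0]bₗ[0]cₗ = [1, -4, 0] − (1)·(-2)·[0, 2, -1] − (-2)·(0)·[-1, 1, 2] = [1, 0, -2]. Then w[k] = R[0,0,k] / -1 for each k, giving w = [1, 0, -2] / -1 = [-1, 0, 2].

w = [-1, 0, 2]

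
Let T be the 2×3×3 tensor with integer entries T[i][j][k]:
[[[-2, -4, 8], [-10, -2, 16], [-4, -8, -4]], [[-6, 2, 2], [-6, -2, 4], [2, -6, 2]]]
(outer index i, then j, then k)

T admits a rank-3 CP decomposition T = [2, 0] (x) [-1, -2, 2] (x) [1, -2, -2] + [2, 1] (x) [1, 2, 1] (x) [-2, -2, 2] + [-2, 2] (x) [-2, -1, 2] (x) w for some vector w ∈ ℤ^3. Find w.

Subtract the known terms from T to get the rank-1 residual R = [-2, 2] (x) [-2, -1, 2] (x) w, so R[i,j,k] = a[i]·b[j]·w[k]. Pick indices with nonzero a[0]·b[0] = (-2)·(-2) = 4. Only the fibre through (0,0,·) is needed: R[0,0,:] = T[0,0,:] − Σₗ aₗ[0]bₗ[0]cₗ = [-2, -4, 8] − (2)·(-1)·[1, -2, -2] − (2)·(1)·[-2, -2, 2] = [4, -4, 0]. Then w[k] = R[0,0,k] / 4 for each k, giving w = [4, -4, 0] / 4 = [1, -1, 0].

w = [1, -1, 0]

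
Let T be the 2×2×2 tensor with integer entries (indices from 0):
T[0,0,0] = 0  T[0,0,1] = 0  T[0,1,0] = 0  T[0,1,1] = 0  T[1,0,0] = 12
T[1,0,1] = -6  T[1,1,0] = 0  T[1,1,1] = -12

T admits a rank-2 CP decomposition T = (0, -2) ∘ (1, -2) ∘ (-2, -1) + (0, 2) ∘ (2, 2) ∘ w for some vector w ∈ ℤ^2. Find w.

w = (2, -2)

Subtract the known terms from T to get the rank-1 residual R = (0, 2) ∘ (2, 2) ∘ w, so R[i,j,k] = a[i]·b[j]·w[k]. Pick indices with nonzero a[1]·b[0] = (2)·(2) = 4. Only the fibre through (1,0,·) is needed: R[1,0,:] = T[1,0,:] − Σₗ aₗ[1]bₗ[0]cₗ = [12, -6] − (-2)·(1)·(-2, -1) = [8, -8]. Then w[k] = R[1,0,k] / 4 for each k, giving w = [8, -8] / 4 = (2, -2).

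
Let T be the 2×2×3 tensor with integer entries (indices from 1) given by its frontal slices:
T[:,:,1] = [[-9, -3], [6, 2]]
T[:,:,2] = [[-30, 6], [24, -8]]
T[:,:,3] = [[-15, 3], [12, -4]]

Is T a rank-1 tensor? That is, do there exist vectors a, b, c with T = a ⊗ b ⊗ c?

The mode-3 unfolding of T (rows indexed by k, columns by (i,j) = (1,1), (1,2), (2,1), (2,2)) is [[-9, -3, 6, 2], [-30, 6, 24, -8], [-15, 3, 12, -4]].
There the 2×2 minor on rows k ∈ {1, 2}, columns (i,j) ∈ {(1,1), (1,2)} is det [[-9, -3], [-30, 6]] = -144 ≠ 0, so this unfolding has rank ≥ 2; CP rank is at least every unfolding rank, so rank(T) ≥ 2.
In particular rank(T) ≥ 2 > 1, so T is not rank-1.

No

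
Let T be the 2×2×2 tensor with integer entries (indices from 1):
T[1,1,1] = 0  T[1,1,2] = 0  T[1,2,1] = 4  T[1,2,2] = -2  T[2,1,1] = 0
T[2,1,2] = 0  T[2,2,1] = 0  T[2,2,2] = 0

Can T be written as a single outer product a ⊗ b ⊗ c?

Yes

If T = a ⊗ b ⊗ c then every fibre of T is a multiple of the corresponding factor, so read the factors off the fibres through the nonzero entry T[1,2,1] = 4.
The mode-1 fibre T[:,2,1] = [4, 0] gives a = [1, 0] (primitive direction); the mode-2 fibre T[1,:,1] = [0, 4] gives b = [0, 1]; then c[k] = T[1,2,k] / (a[1]·b[2]) = [4, -2] / 1 = [4, -2].
Expanding [1, 0] ⊗ [0, 1] ⊗ [4, -2] reproduces all 8 entries of T, so T = [1, 0] ⊗ [0, 1] ⊗ [4, -2] and rank(T) ≤ 1.
Equivalently every frontal slice T[:,:,k] is c[k] times the rank-1 matrix [1, 0] ⊗ [0, 1]. So T has rank 1 (it is nonzero).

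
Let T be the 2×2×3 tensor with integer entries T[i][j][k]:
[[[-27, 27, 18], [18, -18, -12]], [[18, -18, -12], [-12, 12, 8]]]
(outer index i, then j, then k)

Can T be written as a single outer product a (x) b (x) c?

If T = a (x) b (x) c then every fibre of T is a multiple of the corresponding factor, so read the factors off the fibres through the nonzero entry T[0,0,0] = -27.
The mode-1 fibre T[:,0,0] = [-27, 18] gives a = [3, -2] (primitive direction); the mode-2 fibre T[0,:,0] = [-27, 18] gives b = [3, -2]; then c[k] = T[0,0,k] / (a[0]·b[0]) = [-27, 27, 18] / 9 = [-3, 3, 2].
Expanding [3, -2] (x) [3, -2] (x) [-3, 3, 2] reproduces all 12 entries of T, so T = [3, -2] (x) [3, -2] (x) [-3, 3, 2] and rank(T) ≤ 1.
Equivalently every frontal slice T[:,:,k] is c[k] times the rank-1 matrix [3, -2] (x) [3, -2]. So T has rank 1 (it is nonzero).

Yes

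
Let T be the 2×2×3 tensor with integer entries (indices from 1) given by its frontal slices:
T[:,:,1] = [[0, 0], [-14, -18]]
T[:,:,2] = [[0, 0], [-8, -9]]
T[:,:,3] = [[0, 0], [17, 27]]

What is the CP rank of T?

Lower bound: the mode-2 unfolding of T (rows indexed by j, columns by (i,k) = (1,1), (1,2), (1,3), (2,1), (2,2), (2,3)) is [[0, 0, 0, -14, -8, 17], [0, 0, 0, -18, -9, 27]].
There the 2×2 minor on rows j ∈ {1, 2}, columns (i,k) ∈ {(2,1), (2,2)} is det [[-14, -8], [-18, -9]] = -18 ≠ 0, so this unfolding has rank ≥ 2; CP rank is at least every unfolding rank, so rank(T) ≥ 2. (Flattening ranks never certify an upper bound on CP rank; for that we must actually write T with 2 rank-1 terms.)
Upper bound — finding two terms. Every mode-1 slice of T is a multiple of one matrix: T[i,:,:] = a[i]·M with a = (0, 1) and M = [[-14, -8, 17], [-18, -9, 27]] (rows indexed by j, columns by k). So it suffices to write M as a sum of two rank-1 matrices.
Splitting M by its rows (j = 1, 2), M = (1, 0)(-14, -8, 17)ᵀ + (0, 1)(-18, -9, 27)ᵀ.
Hence T = (0, 1) ⊗ (1, 0) ⊗ (-14, -8, 17) + (0, 1) ⊗ (0, 1) ⊗ (-18, -9, 27), so rank(T) ≤ 2.
These bounds meet, so rank(T) = 2.

2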